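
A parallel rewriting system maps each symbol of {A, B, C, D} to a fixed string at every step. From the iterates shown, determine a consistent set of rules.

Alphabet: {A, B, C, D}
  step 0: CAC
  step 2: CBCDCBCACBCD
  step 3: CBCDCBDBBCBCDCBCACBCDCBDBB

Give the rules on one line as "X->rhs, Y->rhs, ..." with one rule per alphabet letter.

A->CA, B->CD, C->CB, D->DBB

  step 2 ⇒ step 3: CBCDCBCACBCD ⇒ CB·CD·CB·DBB·CB·CD·CB·CA·CB·CD·CB·DBB
    A ↦ CA
    B ↦ CD
    C ↦ CB
    D ↦ DBB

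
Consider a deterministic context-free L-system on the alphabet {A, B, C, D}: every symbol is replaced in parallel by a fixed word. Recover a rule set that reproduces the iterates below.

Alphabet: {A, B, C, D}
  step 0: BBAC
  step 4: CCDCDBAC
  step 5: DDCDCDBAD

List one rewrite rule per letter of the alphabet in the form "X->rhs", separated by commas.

  step 4 ⇒ step 5: CCDCDBAC ⇒ D·D·C·D·C·D·BA·D
    A ↦ BA
    B ↦ D
    C ↦ D
    D ↦ C

A->BA, B->D, C->D, D->C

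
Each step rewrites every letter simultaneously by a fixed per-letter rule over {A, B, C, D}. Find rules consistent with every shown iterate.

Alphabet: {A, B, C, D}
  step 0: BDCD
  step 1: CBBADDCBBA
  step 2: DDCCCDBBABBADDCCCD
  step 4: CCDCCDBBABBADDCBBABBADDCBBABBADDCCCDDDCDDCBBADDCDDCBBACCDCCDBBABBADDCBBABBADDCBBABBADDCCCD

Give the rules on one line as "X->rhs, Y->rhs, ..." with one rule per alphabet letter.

  step 1 ⇒ step 2: CBBADDCBBA ⇒ DDC·C·C·D·BBA·BBA·DDC·C·C·D
    A ↦ D
    B ↦ C
    C ↦ DDC
    D ↦ BBA

A->D, B->C, C->DDC, D->BBA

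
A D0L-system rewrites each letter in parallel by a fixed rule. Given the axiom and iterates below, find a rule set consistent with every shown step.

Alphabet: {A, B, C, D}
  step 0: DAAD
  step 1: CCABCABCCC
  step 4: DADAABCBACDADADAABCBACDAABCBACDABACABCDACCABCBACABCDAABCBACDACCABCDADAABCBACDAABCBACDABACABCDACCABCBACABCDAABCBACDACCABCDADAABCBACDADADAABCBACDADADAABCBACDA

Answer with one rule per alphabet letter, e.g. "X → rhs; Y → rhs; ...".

  step 0 ⇒ step 1: DAAD ⇒ CC·ABC·ABC·CC
    A ↦ ABC
    D ↦ CC
    B ↦ BAC  (constrained at step 1)
    C ↦ DA  (constrained at step 1)

A->ABC, B->BAC, C->DA, D->CC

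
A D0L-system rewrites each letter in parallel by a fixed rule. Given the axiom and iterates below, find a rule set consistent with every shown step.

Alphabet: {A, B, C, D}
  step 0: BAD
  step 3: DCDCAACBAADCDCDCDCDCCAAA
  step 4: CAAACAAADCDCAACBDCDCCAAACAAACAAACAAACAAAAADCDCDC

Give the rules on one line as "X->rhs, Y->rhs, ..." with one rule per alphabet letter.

  step 3 ⇒ step 4: DCDCAACBAADCDCDCDCDCCAAA ⇒ CA·AA·CA·AA·DC·DC·AA·CB·DC·DC·CA·AA·CA·AA·CA·AA·CA·AA·CA·AA·AA·DC·DC·DC
    A ↦ DC
    B ↦ CB
    C ↦ AA
    D ↦ CA

A->DC, B->CB, C->AA, D->CA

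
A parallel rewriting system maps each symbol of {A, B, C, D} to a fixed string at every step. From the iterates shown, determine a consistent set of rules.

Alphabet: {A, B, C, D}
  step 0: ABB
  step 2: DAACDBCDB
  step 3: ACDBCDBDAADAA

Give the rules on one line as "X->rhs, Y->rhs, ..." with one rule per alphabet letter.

  step 2 ⇒ step 3: DAACDBCDB ⇒ A·CDB·CDB·D·A·A·D·A·A
    A ↦ CDB
    B ↦ A
    C ↦ D
    D ↦ A

A->CDB, B->A, C->D, D->A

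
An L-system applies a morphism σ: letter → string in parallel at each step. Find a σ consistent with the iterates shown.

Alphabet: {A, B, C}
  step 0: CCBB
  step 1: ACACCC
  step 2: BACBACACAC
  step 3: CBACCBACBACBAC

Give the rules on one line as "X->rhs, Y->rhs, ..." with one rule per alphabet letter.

A->B, B->C, C->AC

  step 2 ⇒ step 3: BACBACACAC ⇒ C·B·AC·C·B·AC·B·AC·B·AC
    A ↦ B
    B ↦ C
    C ↦ AC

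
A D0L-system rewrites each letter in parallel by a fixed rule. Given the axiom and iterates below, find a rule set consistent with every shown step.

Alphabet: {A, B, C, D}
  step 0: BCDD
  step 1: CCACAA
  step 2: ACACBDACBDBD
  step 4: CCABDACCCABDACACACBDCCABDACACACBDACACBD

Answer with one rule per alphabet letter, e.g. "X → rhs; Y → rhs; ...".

  step 1 ⇒ step 2: CCACAA ⇒ AC·AC·BD·AC·BD·BD
    A ↦ BD
    C ↦ AC
  step 0 ⇒ step 1: BCDD ⇒ CC·AC·A·A
    B ↦ CC
  step 0 ⇒ step 1: BCDD ⇒ CC·AC·A·A
    D ↦ A

A->BD, B->CC, C->AC, D->A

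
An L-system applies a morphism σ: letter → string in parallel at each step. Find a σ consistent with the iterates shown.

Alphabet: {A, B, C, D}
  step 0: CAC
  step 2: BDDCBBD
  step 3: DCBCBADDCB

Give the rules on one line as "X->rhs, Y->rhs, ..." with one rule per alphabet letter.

  step 2 ⇒ step 3: BDDCBBD ⇒ D·CB·CB·A·D·D·CB
    B ↦ D
    C ↦ A
    D ↦ CB
    A ↦ BD  (constrained at step 0)

A->BD, B->D, C->A, D->CB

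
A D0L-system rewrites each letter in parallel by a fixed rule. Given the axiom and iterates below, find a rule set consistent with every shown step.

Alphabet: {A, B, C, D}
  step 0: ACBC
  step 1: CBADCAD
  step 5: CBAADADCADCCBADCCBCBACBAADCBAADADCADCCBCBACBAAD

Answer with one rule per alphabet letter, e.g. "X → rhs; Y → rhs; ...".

  step 0 ⇒ step 1: ACBC ⇒ CB·AD·C·AD
    A ↦ CB
    B ↦ C
    C ↦ AD
    D ↦ A  (constrained at step 1)

A->CB, B->C, C->AD, D->A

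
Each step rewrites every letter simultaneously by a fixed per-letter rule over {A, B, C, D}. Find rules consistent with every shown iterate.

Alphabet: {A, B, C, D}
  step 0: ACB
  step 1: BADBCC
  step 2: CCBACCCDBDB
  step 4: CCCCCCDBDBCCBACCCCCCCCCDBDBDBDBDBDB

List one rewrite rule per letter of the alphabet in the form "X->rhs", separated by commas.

A->BA, B->CC, C->DB, D->C

  step 1 ⇒ step 2: BADBCC ⇒ CC·BA·C·CC·DB·DB
    A ↦ BA
    B ↦ CC
    C ↦ DB
    D ↦ C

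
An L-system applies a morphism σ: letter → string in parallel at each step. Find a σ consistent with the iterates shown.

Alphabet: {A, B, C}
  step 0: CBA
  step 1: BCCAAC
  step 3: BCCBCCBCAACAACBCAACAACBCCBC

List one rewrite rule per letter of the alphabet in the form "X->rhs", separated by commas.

A->AAC, B->C, C->BC

  step 0 ⇒ step 1: CBA ⇒ BC·C·AAC
    A ↦ AAC
    B ↦ C
    C ↦ BC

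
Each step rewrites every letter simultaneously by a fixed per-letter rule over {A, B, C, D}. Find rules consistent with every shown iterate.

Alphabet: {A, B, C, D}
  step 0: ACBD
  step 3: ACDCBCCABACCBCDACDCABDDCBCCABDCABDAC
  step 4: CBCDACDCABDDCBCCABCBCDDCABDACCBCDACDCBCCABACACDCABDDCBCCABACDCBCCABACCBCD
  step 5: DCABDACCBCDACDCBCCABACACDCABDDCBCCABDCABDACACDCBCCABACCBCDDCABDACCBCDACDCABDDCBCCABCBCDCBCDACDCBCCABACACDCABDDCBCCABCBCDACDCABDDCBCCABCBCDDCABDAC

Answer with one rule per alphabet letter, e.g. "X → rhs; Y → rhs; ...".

  step 4 ⇒ step 5: CBCDACDCABDDCBCCABCBCDDCABDACCBCDACDCBCCABACACDCABDDCBCCABACDCBCCABACCBCD ⇒ D·CAB·D·AC·CBC·D·AC·D·CBC·CAB·AC·AC·D·CAB·D·D·CBC·CAB·D·CAB·D·AC·AC·D·CBC·CAB·AC·CBC·D·D·CAB·D·AC·CBC·D·AC·D·CAB·D·D·CBC·CAB·CBC·D·CBC·D·AC·D·CBC·CAB·AC·AC·D·CAB·D·D·CBC·CAB·CBC·D·AC·D·CAB·D·D·CBC·CAB·CBC·D·D·CAB·D·AC
    A ↦ CBC
    B ↦ CAB
    C ↦ D
    D ↦ AC

A->CBC, B->CAB, C->D, D->AC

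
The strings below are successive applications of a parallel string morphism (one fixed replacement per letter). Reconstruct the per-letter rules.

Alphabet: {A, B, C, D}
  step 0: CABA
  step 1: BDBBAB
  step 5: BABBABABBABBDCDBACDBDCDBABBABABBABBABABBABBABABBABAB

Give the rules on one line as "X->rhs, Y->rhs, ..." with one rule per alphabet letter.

A->B, B->BA, C->BD, D->CD

  step 0 ⇒ step 1: CABA ⇒ BD·B·BA·B
    A ↦ B
    B ↦ BA
    C ↦ BD
    D ↦ CD  (constrained at step 1)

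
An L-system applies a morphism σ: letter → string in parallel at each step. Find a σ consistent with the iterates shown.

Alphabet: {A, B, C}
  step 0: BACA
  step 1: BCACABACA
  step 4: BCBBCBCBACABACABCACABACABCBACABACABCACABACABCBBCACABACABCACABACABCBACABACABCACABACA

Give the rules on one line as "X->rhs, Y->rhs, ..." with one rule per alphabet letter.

  step 0 ⇒ step 1: BACA ⇒ BC·ACA·B·ACA
    A ↦ ACA
    B ↦ BC
    C ↦ B

A->ACA, B->BC, C->B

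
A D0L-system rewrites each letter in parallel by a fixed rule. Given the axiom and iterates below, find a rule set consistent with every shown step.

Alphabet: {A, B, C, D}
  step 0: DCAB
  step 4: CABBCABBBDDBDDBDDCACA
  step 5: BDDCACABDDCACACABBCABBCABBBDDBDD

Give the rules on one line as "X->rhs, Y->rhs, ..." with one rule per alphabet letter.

A->D, B->CA, C->BD, D->B

  step 4 ⇒ step 5: CABBCABBBDDBDDBDDCACA ⇒ BD·D·CA·CA·BD·D·CA·CA·CA·B·B·CA·B·B·CA·B·B·BD·D·BD·D
    A ↦ D
    B ↦ CA
    C ↦ BD
    D ↦ B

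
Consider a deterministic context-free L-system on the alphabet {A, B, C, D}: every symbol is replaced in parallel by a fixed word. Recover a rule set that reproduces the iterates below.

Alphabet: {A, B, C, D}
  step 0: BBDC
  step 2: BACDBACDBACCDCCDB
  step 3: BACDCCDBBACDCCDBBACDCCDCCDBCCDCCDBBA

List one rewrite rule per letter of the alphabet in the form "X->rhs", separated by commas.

  step 2 ⇒ step 3: BACDBACDBACCDCCDB ⇒ BA·CD·CCD·B·BA·CD·CCD·B·BA·CD·CCD·CCD·B·CCD·CCD·B·BA
    A ↦ CD
    B ↦ BA
    C ↦ CCD
    D ↦ B

A->CD, B->BA, C->CCD, D->B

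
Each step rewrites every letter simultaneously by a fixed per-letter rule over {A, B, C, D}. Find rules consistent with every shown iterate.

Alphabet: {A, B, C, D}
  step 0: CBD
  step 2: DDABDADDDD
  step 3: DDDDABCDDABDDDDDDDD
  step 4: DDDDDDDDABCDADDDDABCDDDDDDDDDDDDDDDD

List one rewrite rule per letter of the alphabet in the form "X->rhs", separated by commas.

A->AB, B->C, C->DA, D->DD

  step 3 ⇒ step 4: DDDDABCDDABDDDDDDDD ⇒ DD·DD·DD·DD·AB·C·DA·DD·DD·AB·C·DD·DD·DD·DD·DD·DD·DD·DD
    A ↦ AB
    B ↦ C
    C ↦ DA
    D ↦ DD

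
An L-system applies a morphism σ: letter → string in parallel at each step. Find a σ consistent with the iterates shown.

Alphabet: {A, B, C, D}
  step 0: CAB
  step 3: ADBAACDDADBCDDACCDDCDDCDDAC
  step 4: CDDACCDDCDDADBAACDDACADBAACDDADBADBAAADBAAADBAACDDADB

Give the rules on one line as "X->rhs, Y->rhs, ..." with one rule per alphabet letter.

  step 3 ⇒ step 4: ADBAACDDADBCDDACCDDCDDCDDAC ⇒ CDD·A·C·CDD·CDD·ADB·A·A·CDD·A·C·ADB·A·A·CDD·ADB·ADB·A·A·ADB·A·A·ADB·A·A·CDD·ADB
    A ↦ CDD
    B ↦ C
    C ↦ ADB
    D ↦ A

A->CDD, B->C, C->ADB, D->A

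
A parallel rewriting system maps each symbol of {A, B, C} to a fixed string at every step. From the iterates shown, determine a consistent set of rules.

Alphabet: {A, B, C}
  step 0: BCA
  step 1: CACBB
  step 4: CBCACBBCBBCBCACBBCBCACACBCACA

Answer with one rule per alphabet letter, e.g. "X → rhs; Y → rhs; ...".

  step 0 ⇒ step 1: BCA ⇒ CA·CB·B
    A ↦ B
    B ↦ CA
    C ↦ CB

A->B, B->CA, C->CB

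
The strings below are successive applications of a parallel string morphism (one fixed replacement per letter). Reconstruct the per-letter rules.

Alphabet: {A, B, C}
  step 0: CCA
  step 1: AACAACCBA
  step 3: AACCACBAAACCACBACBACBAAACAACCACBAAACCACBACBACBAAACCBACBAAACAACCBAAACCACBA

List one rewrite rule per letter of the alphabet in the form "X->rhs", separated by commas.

A->CBA, B->CA, C->AAC

  step 0 ⇒ step 1: CCA ⇒ AAC·AAC·CBA
    A ↦ CBA
    C ↦ AAC
    B ↦ CA  (constrained at step 1)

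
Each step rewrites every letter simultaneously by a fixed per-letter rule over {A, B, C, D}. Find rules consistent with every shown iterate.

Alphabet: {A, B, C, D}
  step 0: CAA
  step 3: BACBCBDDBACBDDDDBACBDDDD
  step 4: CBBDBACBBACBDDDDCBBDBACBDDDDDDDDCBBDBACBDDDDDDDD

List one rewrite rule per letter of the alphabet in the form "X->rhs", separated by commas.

  step 3 ⇒ step 4: BACBCBDDBACBDDDDBACBDDDD ⇒ CB·BD·BA·CB·BA·CB·DD·DD·CB·BD·BA·CB·DD·DD·DD·DD·CB·BD·BA·CB·DD·DD·DD·DD
    A ↦ BD
    B ↦ CB
    C ↦ BA
    D ↦ DD

A->BD, B->CB, C->BA, D->DD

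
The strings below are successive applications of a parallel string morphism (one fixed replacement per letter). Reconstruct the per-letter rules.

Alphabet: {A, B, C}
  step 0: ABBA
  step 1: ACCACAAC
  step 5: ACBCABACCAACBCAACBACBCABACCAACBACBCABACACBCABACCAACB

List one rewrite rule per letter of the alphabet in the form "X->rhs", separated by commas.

  step 0 ⇒ step 1: ABBA ⇒ AC·CA·CA·AC
    A ↦ AC
    B ↦ CA
    C ↦ B  (constrained at step 1)

A->AC, B->CA, C->B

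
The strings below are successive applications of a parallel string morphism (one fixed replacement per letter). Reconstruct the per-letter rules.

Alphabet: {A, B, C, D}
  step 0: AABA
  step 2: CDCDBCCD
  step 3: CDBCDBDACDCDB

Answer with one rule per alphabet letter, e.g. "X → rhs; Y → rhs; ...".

A->C, B->DA, C->CD, D->B

  step 2 ⇒ step 3: CDCDBCCD ⇒ CD·B·CD·B·DA·CD·CD·B
    B ↦ DA
    C ↦ CD
    D ↦ B
    A ↦ C  (constrained at step 0)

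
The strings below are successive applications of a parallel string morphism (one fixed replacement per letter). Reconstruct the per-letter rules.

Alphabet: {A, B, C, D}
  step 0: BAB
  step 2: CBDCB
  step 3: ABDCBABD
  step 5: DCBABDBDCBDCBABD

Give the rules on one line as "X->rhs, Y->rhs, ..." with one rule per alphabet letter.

A->B, B->D, C->AB, D->CB

  step 2 ⇒ step 3: CBDCB ⇒ AB·D·CB·AB·D
    B ↦ D
    C ↦ AB
    D ↦ CB
    A ↦ B  (constrained at step 0)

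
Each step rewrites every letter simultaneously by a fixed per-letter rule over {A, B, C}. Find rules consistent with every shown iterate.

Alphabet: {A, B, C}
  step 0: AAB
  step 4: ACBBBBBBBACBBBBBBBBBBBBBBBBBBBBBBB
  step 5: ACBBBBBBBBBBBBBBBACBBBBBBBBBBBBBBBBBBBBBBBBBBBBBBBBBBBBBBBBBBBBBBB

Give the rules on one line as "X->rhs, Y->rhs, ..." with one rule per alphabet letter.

  step 4 ⇒ step 5: ACBBBBBBBACBBBBBBBBBBBBBBBBBBBBBBB ⇒ AC·B·BB·BB·BB·BB·BB·BB·BB·AC·B·BB·BB·BB·BB·BB·BB·BB·BB·BB·BB·BB·BB·BB·BB·BB·BB·BB·BB·BB·BB·BB·BB·BB
    A ↦ AC
    B ↦ BB
    C ↦ B

A->AC, B->BB, C->B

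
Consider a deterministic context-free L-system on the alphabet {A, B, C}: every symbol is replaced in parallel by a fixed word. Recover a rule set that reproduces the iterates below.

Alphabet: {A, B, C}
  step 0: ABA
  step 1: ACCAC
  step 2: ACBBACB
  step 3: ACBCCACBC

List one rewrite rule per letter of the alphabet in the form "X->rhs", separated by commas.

A->AC, B->C, C->B

  step 2 ⇒ step 3: ACBBACB ⇒ AC·B·C·C·AC·B·C
    A ↦ AC
    B ↦ C
    C ↦ B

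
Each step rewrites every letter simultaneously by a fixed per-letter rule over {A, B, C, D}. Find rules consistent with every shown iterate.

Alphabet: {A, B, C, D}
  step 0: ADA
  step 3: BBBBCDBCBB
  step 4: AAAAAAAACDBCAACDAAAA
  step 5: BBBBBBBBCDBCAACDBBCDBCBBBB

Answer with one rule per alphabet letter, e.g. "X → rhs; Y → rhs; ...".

A->B, B->AA, C->CD, D->BC

  step 4 ⇒ step 5: AAAAAAAACDBCAACDAAAA ⇒ B·B·B·B·B·B·B·B·CD·BC·AA·CD·B·B·CD·BC·B·B·B·B
    A ↦ B
    B ↦ AA
    C ↦ CD
    D ↦ BC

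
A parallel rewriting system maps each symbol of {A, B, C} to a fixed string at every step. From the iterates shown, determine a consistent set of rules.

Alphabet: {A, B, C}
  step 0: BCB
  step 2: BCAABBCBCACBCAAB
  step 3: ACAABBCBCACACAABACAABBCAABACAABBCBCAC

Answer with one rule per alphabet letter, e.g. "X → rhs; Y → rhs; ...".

A->BC, B->AC, C->AAB

  step 2 ⇒ step 3: BCAABBCBCACBCAAB ⇒ AC·AAB·BC·BC·AC·AC·AAB·AC·AAB·BC·AAB·AC·AAB·BC·BC·AC
    A ↦ BC
    B ↦ AC
    C ↦ AAB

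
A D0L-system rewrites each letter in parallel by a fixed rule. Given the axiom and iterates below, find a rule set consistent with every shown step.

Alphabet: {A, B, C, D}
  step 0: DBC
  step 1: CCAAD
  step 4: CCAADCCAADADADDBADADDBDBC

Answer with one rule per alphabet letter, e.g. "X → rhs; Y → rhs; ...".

A->DB, B->CA, C->AD, D->C

  step 0 ⇒ step 1: DBC ⇒ C·CA·AD
    B ↦ CA
    C ↦ AD
    D ↦ C
    A ↦ DB  (constrained at step 1)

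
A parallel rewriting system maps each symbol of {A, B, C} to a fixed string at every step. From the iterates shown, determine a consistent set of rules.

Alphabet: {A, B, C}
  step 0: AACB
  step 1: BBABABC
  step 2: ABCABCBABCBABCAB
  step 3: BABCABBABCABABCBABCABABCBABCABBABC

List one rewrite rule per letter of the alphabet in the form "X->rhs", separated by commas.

  step 2 ⇒ step 3: ABCABCBABCBABCAB ⇒ B·ABC·AB·B·ABC·AB·ABC·B·ABC·AB·ABC·B·ABC·AB·B·ABC
    A ↦ B
    B ↦ ABC
    C ↦ AB

A->B, B->ABC, C->AB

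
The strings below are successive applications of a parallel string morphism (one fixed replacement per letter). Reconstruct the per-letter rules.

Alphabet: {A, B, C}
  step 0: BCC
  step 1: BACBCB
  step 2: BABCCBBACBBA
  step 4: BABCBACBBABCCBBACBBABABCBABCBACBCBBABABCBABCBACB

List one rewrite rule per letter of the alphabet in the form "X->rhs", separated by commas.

A->BC, B->BA, C->CB

  step 1 ⇒ step 2: BACBCB ⇒ BA·BC·CB·BA·CB·BA
    A ↦ BC
    B ↦ BA
    C ↦ CB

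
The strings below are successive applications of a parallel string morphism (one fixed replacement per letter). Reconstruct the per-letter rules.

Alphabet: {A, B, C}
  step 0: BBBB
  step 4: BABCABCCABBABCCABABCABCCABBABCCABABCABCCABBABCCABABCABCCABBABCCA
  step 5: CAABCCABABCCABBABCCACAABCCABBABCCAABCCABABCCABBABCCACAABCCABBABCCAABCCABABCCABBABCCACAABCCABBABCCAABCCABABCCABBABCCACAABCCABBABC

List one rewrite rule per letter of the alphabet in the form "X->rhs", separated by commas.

  step 4 ⇒ step 5: BABCABCCABBABCCABABCABCCABBABCCABABCABCCABBABCCABABCABCCABBABCCA ⇒ CA·ABC·CA·B·ABC·CA·B·B·ABC·CA·CA·ABC·CA·B·B·ABC·CA·ABC·CA·B·ABC·CA·B·B·ABC·CA·CA·ABC·CA·B·B·ABC·CA·ABC·CA·B·ABC·CA·B·B·ABC·CA·CA·ABC·CA·B·B·ABC·CA·ABC·CA·B·ABC·CA·B·B·ABC·CA·CA·ABC·CA·B·B·ABC
    A ↦ ABC
    B ↦ CA
    C ↦ B

A->ABC, B->CA, C->B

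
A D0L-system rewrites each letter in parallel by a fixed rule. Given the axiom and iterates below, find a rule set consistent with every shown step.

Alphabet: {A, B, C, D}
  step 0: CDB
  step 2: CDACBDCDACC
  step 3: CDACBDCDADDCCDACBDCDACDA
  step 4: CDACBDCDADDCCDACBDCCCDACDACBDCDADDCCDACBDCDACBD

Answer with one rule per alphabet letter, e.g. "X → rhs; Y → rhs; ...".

  step 3 ⇒ step 4: CDACBDCDADDCCDACBDCDACDA ⇒ CDA·C·BD·CDA·DD·C·CDA·C·BD·C·C·CDA·CDA·C·BD·CDA·DD·C·CDA·C·BD·CDA·C·BD
    A ↦ BD
    B ↦ DD
    C ↦ CDA
    D ↦ C

A->BD, B->DD, C->CDA, D->C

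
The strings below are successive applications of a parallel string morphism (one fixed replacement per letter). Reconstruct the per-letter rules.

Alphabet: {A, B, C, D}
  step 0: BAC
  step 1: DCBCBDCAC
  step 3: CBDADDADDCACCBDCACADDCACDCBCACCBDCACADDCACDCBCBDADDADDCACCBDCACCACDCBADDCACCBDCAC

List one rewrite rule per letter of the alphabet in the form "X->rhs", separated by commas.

  step 0 ⇒ step 1: BAC ⇒ DCB·CBD·CAC
    A ↦ CBD
    B ↦ DCB
    C ↦ CAC
    D ↦ ADD  (constrained at step 1)

A->CBD, B->DCB, C->CAC, D->ADD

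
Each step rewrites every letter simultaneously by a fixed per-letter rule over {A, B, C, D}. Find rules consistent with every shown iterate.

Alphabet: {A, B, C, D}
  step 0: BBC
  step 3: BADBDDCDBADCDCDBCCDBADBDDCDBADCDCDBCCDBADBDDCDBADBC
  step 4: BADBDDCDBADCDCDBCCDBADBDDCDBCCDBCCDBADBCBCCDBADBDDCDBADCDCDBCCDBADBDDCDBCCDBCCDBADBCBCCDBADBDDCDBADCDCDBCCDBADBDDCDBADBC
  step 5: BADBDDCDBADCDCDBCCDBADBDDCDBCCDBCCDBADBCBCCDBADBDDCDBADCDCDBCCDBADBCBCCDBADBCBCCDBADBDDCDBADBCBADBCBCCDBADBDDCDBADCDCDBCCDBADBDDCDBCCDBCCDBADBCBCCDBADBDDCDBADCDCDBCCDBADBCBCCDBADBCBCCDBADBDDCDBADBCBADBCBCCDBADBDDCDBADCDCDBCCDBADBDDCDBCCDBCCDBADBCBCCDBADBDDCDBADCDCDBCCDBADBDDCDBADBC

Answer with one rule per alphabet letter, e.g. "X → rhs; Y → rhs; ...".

A->BDD, B->BAD, C->BC, D->CD

  step 4 ⇒ step 5: BADBDDCDBADCDCDBCCDBADBDDCDBCCDBCCDBADBCBCCDBADBDDCDBADCDCDBCCDBADBDDCDBCCDBCCDBADBCBCCDBADBDDCDBADCDCDBCCDBADBDDCDBADBC ⇒ BAD·BDD·CD·BAD·CD·CD·BC·CD·BAD·BDD·CD·BC·CD·BC·CD·BAD·BC·BC·CD·BAD·BDD·CD·BAD·CD·CD·BC·CD·BAD·BC·BC·CD·BAD·BC·BC·CD·BAD·BDD·CD·BAD·BC·BAD·BC·BC·CD·BAD·BDD·CD·BAD·CD·CD·BC·CD·BAD·BDD·CD·BC·CD·BC·CD·BAD·BC·BC·CD·BAD·BDD·CD·BAD·CD·CD·BC·CD·BAD·BC·BC·CD·BAD·BC·BC·CD·BAD·BDD·CD·BAD·BC·BAD·BC·BC·CD·BAD·BDD·CD·BAD·CD·CD·BC·CD·BAD·BDD·CD·BC·CD·BC·CD·BAD·BC·BC·CD·BAD·BDD·CD·BAD·CD·CD·BC·CD·BAD·BDD·CD·BAD·BC
    A ↦ BDD
    B ↦ BAD
    C ↦ BC
    D ↦ CD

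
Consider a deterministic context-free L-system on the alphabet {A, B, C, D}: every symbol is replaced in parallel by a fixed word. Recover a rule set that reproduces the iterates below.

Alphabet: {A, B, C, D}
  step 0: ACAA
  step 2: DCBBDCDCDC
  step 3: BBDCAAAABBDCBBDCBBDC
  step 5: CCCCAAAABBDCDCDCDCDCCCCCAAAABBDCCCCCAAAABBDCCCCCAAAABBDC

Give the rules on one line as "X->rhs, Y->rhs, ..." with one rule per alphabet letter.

A->C, B->AA, C->DC, D->BB

  step 2 ⇒ step 3: DCBBDCDCDC ⇒ BB·DC·AA·AA·BB·DC·BB·DC·BB·DC
    B ↦ AA
    C ↦ DC
    D ↦ BB
    A ↦ C  (constrained at step 0)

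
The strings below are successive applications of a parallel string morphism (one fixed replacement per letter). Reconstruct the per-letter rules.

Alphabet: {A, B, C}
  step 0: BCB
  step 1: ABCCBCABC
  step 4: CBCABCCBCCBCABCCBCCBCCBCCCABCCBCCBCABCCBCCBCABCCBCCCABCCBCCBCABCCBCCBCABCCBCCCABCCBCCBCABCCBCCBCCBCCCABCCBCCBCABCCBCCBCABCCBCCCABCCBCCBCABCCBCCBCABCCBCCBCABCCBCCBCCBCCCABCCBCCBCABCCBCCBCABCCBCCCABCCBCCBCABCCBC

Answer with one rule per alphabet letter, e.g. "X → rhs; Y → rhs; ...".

  step 0 ⇒ step 1: BCB ⇒ ABC·CBC·ABC
    B ↦ ABC
    C ↦ CBC
    A ↦ CC  (constrained at step 1)

A->CC, B->ABC, C->CBC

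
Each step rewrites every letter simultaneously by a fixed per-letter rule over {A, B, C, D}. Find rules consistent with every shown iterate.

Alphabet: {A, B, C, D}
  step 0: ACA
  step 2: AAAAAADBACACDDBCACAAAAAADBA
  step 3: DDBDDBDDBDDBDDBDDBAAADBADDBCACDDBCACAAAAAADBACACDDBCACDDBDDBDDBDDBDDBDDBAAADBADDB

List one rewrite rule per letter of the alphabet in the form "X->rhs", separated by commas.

A->DDB, B->DBA, C->CAC, D->AAA

  step 2 ⇒ step 3: AAAAAADBACACDDBCACAAAAAADBA ⇒ DDB·DDB·DDB·DDB·DDB·DDB·AAA·DBA·DDB·CAC·DDB·CAC·AAA·AAA·DBA·CAC·DDB·CAC·DDB·DDB·DDB·DDB·DDB·DDB·AAA·DBA·DDB
    A ↦ DDB
    B ↦ DBA
    C ↦ CAC
    D ↦ AAA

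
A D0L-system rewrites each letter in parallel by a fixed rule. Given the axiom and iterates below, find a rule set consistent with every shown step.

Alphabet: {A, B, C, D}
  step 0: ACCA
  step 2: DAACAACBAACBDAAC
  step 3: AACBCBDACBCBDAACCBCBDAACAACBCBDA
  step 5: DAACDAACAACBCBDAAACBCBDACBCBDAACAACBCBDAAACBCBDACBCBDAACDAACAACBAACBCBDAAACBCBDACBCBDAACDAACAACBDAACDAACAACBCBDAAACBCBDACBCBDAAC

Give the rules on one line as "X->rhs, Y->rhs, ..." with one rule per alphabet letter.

  step 2 ⇒ step 3: DAACAACBAACBDAAC ⇒ AA·CB·CB·DA·CB·CB·DA·AC·CB·CB·DA·AC·AA·CB·CB·DA
    A ↦ CB
    B ↦ AC
    C ↦ DA
    D ↦ AA

A->CB, B->AC, C->DA, D->AA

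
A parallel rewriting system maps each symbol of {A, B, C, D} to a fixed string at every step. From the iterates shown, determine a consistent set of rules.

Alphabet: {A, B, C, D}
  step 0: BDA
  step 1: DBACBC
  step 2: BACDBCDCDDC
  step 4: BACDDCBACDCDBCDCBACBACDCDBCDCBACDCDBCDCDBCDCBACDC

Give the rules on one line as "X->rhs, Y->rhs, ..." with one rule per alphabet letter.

  step 1 ⇒ step 2: DBACBC ⇒ BAC·D·BC·DC·D·DC
    A ↦ BC
    B ↦ D
    C ↦ DC
    D ↦ BAC

A->BC, B->D, C->DC, D->BAC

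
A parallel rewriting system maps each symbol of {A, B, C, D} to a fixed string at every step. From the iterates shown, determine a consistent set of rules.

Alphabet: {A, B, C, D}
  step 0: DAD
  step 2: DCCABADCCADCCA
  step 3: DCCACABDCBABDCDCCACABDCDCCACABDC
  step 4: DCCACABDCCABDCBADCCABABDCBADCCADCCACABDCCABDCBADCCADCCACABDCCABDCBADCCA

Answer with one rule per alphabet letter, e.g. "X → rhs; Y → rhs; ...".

  step 3 ⇒ step 4: DCCACABDCBABDCDCCACABDCDCCACABDC ⇒ DC·CA·CA·BDC·CA·BDC·BA·DC·CA·BA·BDC·BA·DC·CA·DC·CA·CA·BDC·CA·BDC·BA·DC·CA·DC·CA·CA·BDC·CA·BDC·BA·DC·CA
    A ↦ BDC
    B ↦ BA
    C ↦ CA
    D ↦ DC

A->BDC, B->BA, C->CA, D->DC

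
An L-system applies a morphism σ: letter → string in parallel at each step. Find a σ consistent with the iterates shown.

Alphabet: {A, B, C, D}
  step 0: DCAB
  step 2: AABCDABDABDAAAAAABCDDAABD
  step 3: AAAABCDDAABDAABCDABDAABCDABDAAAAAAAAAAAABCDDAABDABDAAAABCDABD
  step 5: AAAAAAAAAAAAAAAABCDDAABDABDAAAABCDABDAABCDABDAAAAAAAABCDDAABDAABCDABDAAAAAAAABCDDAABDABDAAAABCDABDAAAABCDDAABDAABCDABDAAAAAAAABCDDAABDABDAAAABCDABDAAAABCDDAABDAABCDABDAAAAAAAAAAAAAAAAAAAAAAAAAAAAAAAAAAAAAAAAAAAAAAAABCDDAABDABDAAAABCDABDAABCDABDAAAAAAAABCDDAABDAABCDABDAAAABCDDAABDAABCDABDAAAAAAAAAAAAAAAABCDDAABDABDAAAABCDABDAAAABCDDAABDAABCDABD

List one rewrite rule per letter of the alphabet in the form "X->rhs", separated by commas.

  step 2 ⇒ step 3: AABCDABDABDAAAAAABCDDAABD ⇒ AA·AA·BCD·DA·ABD·AA·BCD·ABD·AA·BCD·ABD·AA·AA·AA·AA·AA·AA·BCD·DA·ABD·ABD·AA·AA·BCD·ABD
    A ↦ AA
    B ↦ BCD
    C ↦ DA
    D ↦ ABD

A->AA, B->BCD, C->DA, D->ABD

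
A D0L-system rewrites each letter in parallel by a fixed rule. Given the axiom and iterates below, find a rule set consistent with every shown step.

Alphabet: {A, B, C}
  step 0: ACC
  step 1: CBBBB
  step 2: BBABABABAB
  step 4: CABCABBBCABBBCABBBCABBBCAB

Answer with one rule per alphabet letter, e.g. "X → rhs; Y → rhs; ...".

  step 1 ⇒ step 2: CBBBB ⇒ BB·AB·AB·AB·AB
    B ↦ AB
    C ↦ BB
  step 0 ⇒ step 1: ACC ⇒ C·BB·BB
    A ↦ C

A->C, B->AB, C->BB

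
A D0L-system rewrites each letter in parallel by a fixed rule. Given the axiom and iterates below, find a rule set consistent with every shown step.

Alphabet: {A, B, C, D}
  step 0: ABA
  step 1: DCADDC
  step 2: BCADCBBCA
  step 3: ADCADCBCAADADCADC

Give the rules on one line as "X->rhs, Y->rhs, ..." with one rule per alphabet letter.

  step 2 ⇒ step 3: BCADCBBCA ⇒ AD·CA·DC·B·CA·AD·AD·CA·DC
    A ↦ DC
    B ↦ AD
    C ↦ CA
    D ↦ B

A->DC, B->AD, C->CA, D->B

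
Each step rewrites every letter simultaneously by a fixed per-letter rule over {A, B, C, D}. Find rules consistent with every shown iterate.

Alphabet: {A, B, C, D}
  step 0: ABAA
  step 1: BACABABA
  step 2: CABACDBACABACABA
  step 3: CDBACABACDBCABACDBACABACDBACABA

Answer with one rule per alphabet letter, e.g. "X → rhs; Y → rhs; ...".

  step 2 ⇒ step 3: CABACDBACABACABA ⇒ CD·BA·CA·BA·CD·B·CA·BA·CD·BA·CA·BA·CD·BA·CA·BA
    A ↦ BA
    B ↦ CA
    C ↦ CD
    D ↦ B

A->BA, B->CA, C->CD, D->B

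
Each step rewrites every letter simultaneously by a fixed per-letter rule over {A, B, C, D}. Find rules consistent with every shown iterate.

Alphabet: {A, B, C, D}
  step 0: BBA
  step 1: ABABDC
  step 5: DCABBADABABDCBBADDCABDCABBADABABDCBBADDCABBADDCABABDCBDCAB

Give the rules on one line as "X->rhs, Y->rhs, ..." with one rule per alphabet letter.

  step 0 ⇒ step 1: BBA ⇒ AB·AB·DC
    A ↦ DC
    B ↦ AB
    C ↦ AD  (constrained at step 1)
    D ↦ B  (constrained at step 1)

A->DC, B->AB, C->AD, D->B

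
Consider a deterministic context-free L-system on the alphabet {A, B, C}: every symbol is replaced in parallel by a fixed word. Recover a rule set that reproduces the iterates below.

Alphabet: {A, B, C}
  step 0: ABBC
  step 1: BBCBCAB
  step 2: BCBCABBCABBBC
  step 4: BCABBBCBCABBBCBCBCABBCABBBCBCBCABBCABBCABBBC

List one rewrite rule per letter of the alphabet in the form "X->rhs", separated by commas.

A->B, B->BC, C->AB

  step 1 ⇒ step 2: BBCBCAB ⇒ BC·BC·AB·BC·AB·B·BC
    A ↦ B
    B ↦ BC
    C ↦ AB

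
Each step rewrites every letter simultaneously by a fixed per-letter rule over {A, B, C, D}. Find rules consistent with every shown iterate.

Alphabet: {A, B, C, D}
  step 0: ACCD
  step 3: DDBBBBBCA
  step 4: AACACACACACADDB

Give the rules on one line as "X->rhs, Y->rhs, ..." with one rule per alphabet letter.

  step 3 ⇒ step 4: DDBBBBBCA ⇒ A·A·CA·CA·CA·CA·CA·DD·B
    A ↦ B
    B ↦ CA
    C ↦ DD
    D ↦ A

A->B, B->CA, C->DD, D->A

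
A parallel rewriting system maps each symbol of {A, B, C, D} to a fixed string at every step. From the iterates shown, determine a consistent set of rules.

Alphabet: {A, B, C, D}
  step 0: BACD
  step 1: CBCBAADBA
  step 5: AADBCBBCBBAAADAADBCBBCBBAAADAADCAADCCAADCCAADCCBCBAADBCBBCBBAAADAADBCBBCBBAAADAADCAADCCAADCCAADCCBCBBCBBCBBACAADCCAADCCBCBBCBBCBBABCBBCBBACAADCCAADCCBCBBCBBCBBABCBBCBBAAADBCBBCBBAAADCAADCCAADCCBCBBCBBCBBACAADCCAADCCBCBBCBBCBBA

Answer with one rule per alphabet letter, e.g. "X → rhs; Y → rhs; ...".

  step 0 ⇒ step 1: BACD ⇒ C·BCB·AAD·BA
    A ↦ BCB
    B ↦ C
    C ↦ AAD
    D ↦ BA

A->BCB, B->C, C->AAD, D->BA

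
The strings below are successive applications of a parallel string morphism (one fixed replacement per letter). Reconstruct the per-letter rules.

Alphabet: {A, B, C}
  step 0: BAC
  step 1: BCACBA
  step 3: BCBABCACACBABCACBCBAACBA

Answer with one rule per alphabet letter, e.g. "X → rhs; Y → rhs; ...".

  step 0 ⇒ step 1: BAC ⇒ BC·AC·BA
    A ↦ AC
    B ↦ BC
    C ↦ BA

A->AC, B->BC, C->BA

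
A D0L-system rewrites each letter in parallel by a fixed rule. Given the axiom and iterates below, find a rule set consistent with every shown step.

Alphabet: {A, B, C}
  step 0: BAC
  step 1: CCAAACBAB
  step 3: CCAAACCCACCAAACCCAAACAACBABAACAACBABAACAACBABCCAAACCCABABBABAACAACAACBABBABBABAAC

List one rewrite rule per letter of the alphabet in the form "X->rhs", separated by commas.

  step 0 ⇒ step 1: BAC ⇒ CCA·AAC·BAB
    A ↦ AAC
    B ↦ CCA
    C ↦ BAB

A->AAC, B->CCA, C->BAB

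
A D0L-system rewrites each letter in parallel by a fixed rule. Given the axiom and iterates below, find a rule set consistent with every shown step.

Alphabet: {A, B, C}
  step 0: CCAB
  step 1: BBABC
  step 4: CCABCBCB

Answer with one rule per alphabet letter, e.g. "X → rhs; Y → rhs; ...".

A->AB, B->C, C->B

  step 0 ⇒ step 1: CCAB ⇒ B·B·AB·C
    A ↦ AB
    B ↦ C
    C ↦ B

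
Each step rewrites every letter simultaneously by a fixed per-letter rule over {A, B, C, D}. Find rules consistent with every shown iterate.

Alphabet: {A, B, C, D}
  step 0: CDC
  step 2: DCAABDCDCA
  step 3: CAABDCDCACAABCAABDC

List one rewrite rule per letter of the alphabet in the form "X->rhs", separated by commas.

A->DC, B->A, C->AB, D->CA

  step 2 ⇒ step 3: DCAABDCDCA ⇒ CA·AB·DC·DC·A·CA·AB·CA·AB·DC
    A ↦ DC
    B ↦ A
    C ↦ AB
    D ↦ CA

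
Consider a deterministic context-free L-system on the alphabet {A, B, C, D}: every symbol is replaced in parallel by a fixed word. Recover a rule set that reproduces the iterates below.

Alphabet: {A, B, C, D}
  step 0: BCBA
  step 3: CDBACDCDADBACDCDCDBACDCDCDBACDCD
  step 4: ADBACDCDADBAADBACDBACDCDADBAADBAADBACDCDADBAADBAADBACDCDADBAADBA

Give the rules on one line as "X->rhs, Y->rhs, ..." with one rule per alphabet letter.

A->CD, B->CD, C->AD, D->BA

  step 3 ⇒ step 4: CDBACDCDADBACDCDCDBACDCDCDBACDCD ⇒ AD·BA·CD·CD·AD·BA·AD·BA·CD·BA·CD·CD·AD·BA·AD·BA·AD·BA·CD·CD·AD·BA·AD·BA·AD·BA·CD·CD·AD·BA·AD·BA
    A ↦ CD
    B ↦ CD
    C ↦ AD
    D ↦ BA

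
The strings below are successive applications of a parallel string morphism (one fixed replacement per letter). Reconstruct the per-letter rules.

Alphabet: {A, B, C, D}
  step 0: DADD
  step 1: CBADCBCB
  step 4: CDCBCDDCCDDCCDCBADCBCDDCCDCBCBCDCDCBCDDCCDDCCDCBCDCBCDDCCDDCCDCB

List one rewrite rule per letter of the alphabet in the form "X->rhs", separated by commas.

  step 0 ⇒ step 1: DADD ⇒ CB·AD·CB·CB
    A ↦ AD
    D ↦ CB
    B ↦ DC  (constrained at step 1)
    C ↦ CD  (constrained at step 1)

A->AD, B->DC, C->CD, D->CB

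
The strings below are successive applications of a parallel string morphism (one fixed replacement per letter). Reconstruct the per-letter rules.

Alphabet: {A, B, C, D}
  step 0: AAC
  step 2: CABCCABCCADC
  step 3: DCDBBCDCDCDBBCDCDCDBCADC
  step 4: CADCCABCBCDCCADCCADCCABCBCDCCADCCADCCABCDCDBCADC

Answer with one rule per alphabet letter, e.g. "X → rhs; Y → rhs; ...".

  step 3 ⇒ step 4: DCDBBCDCDCDBBCDCDCDBCADC ⇒ CA·DC·CA·BC·BC·DC·CA·DC·CA·DC·CA·BC·BC·DC·CA·DC·CA·DC·CA·BC·DC·DB·CA·DC
    A ↦ DB
    B ↦ BC
    C ↦ DC
    D ↦ CA

A->DB, B->BC, C->DC, D->CA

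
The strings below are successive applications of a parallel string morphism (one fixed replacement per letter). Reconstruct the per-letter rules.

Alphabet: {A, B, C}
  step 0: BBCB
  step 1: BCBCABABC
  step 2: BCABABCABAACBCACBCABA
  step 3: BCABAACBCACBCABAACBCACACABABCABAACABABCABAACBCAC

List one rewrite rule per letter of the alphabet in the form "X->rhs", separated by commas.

  step 2 ⇒ step 3: BCABABCABAACBCACBCABA ⇒ BC·ABA·AC·BC·AC·BC·ABA·AC·BC·AC·AC·ABA·BC·ABA·AC·ABA·BC·ABA·AC·BC·AC
    A ↦ AC
    B ↦ BC
    C ↦ ABA

A->AC, B->BC, C->ABA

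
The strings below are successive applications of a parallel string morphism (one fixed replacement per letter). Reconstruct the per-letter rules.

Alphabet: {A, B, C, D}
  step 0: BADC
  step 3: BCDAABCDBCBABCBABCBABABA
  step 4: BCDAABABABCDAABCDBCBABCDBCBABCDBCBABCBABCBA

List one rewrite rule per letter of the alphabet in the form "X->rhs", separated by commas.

  step 3 ⇒ step 4: BCDAABCDBCBABCBABCBABABA ⇒ BC·D·AA·BA·BA·BC·D·AA·BC·D·BC·BA·BC·D·BC·BA·BC·D·BC·BA·BC·BA·BC·BA
    A ↦ BA
    B ↦ BC
    C ↦ D
    D ↦ AA

A->BA, B->BC, C->D, D->AA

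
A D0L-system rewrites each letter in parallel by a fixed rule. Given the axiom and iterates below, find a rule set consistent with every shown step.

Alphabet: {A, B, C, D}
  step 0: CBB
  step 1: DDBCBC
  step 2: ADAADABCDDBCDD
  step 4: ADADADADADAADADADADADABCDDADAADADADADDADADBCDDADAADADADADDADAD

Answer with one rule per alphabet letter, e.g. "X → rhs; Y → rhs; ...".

  step 1 ⇒ step 2: DDBCBC ⇒ ADA·ADA·BC·DD·BC·DD
    B ↦ BC
    C ↦ DD
    D ↦ ADA
    A ↦ D  (constrained at step 2)

A->D, B->BC, C->DD, D->ADA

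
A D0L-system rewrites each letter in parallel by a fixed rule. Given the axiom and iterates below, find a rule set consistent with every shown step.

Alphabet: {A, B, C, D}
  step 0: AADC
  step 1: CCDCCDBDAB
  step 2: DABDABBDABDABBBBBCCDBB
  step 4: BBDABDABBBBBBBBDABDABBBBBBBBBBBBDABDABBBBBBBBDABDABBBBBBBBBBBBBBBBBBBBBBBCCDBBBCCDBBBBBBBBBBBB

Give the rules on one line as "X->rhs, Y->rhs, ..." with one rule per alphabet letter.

  step 1 ⇒ step 2: CCDCCDBDAB ⇒ DAB·DAB·B·DAB·DAB·B·BB·B·CCD·BB
    A ↦ CCD
    B ↦ BB
    C ↦ DAB
    D ↦ B

A->CCD, B->BB, C->DAB, D->B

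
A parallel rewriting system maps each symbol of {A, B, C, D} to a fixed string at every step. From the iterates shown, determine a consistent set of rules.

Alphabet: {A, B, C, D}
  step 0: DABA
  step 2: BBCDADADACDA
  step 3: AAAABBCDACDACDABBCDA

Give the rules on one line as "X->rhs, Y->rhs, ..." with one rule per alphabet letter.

  step 2 ⇒ step 3: BBCDADADACDA ⇒ AA·AA·BB·C·DA·C·DA·C·DA·BB·C·DA
    A ↦ DA
    B ↦ AA
    C ↦ BB
    D ↦ C

A->DA, B->AA, C->BB, D->C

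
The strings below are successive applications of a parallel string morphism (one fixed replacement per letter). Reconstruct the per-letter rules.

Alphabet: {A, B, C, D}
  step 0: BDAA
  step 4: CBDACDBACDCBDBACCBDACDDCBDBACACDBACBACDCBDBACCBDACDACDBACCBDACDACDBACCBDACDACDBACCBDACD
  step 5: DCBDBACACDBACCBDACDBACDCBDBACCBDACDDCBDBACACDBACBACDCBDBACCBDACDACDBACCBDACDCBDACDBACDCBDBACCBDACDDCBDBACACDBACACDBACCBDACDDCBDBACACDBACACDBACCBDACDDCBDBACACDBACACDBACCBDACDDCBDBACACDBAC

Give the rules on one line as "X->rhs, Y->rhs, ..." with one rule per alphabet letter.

  step 4 ⇒ step 5: CBDACDBACDCBDBACCBDACDDCBDBACACDBACBACDCBDBACCBDACDACDBACCBDACDACDBACCBDACDACDBACCBDACD ⇒ D·CBD·BAC·AC·D·BAC·CBD·AC·D·BAC·D·CBD·BAC·CBD·AC·D·D·CBD·BAC·AC·D·BAC·BAC·D·CBD·BAC·CBD·AC·D·AC·D·BAC·CBD·AC·D·CBD·AC·D·BAC·D·CBD·BAC·CBD·AC·D·D·CBD·BAC·AC·D·BAC·AC·D·BAC·CBD·AC·D·D·CBD·BAC·AC·D·BAC·AC·D·BAC·CBD·AC·D·D·CBD·BAC·AC·D·BAC·AC·D·BAC·CBD·AC·D·D·CBD·BAC·AC·D·BAC
    A ↦ AC
    B ↦ CBD
    C ↦ D
    D ↦ BAC

A->AC, B->CBD, C->D, D->BAC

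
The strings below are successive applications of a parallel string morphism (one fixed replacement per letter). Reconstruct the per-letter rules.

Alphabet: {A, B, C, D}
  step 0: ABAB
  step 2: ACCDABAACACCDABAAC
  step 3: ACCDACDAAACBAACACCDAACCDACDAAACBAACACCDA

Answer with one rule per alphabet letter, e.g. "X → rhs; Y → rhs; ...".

A->AC, B->BA, C->CDA, D->A

  step 2 ⇒ step 3: ACCDABAACACCDABAAC ⇒ AC·CDA·CDA·A·AC·BA·AC·AC·CDA·AC·CDA·CDA·A·AC·BA·AC·AC·CDA
    A ↦ AC
    B ↦ BA
    C ↦ CDA
    D ↦ A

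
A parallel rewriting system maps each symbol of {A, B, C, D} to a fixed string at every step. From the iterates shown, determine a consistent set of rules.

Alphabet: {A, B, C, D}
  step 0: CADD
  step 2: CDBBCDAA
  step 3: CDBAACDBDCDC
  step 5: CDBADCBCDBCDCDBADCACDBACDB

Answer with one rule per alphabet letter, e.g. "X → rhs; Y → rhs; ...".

  step 2 ⇒ step 3: CDBBCDAA ⇒ CD·B·A·A·CD·B·DC·DC
    A ↦ DC
    B ↦ A
    C ↦ CD
    D ↦ B

A->DC, B->A, C->CD, D->B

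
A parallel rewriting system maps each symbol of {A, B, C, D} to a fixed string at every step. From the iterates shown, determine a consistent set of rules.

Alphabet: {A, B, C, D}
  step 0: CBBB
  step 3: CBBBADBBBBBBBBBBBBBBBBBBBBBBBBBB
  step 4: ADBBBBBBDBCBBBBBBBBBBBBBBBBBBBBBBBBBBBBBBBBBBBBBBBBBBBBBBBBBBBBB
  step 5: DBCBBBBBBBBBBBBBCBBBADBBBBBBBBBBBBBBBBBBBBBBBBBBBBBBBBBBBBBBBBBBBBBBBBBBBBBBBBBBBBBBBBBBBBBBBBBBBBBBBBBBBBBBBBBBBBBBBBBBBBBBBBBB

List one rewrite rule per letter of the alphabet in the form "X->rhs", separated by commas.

A->DB, B->BB, C->AD, D->CB

  step 4 ⇒ step 5: ADBBBBBBDBCBBBBBBBBBBBBBBBBBBBBBBBBBBBBBBBBBBBBBBBBBBBBBBBBBBBBB ⇒ DB·CB·BB·BB·BB·BB·BB·BB·CB·BB·AD·BB·BB·BB·BB·BB·BB·BB·BB·BB·BB·BB·BB·BB·BB·BB·BB·BB·BB·BB·BB·BB·BB·BB·BB·BB·BB·BB·BB·BB·BB·BB·BB·BB·BB·BB·BB·BB·BB·BB·BB·BB·BB·BB·BB·BB·BB·BB·BB·BB·BB·BB·BB·BB
    A ↦ DB
    B ↦ BB
    C ↦ AD
    D ↦ CB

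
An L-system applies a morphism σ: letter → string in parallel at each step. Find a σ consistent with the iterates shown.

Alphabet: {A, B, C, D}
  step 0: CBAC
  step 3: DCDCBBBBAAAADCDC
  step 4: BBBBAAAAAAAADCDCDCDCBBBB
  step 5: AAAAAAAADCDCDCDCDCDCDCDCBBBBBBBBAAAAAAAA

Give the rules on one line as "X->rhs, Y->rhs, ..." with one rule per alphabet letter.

  step 4 ⇒ step 5: BBBBAAAAAAAADCDCDCDCBBBB ⇒ AA·AA·AA·AA·DC·DC·DC·DC·DC·DC·DC·DC·B·B·B·B·B·B·B·B·AA·AA·AA·AA
    A ↦ DC
    B ↦ AA
    C ↦ B
    D ↦ B

A->DC, B->AA, C->B, D->B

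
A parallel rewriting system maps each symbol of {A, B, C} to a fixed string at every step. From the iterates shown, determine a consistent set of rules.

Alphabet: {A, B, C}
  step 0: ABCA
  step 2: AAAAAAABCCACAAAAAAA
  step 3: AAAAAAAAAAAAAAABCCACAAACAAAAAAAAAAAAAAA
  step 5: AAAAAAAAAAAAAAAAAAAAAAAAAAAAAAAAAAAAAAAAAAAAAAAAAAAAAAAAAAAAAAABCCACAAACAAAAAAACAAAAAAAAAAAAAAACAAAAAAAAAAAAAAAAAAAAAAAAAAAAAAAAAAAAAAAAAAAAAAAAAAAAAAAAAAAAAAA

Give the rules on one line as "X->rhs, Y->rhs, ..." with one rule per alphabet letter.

  step 2 ⇒ step 3: AAAAAAABCCACAAAAAAA ⇒ AA·AA·AA·AA·AA·AA·AA·ABC·CA·CA·AA·CA·AA·AA·AA·AA·AA·AA·AA
    A ↦ AA
    B ↦ ABC
    C ↦ CA

A->AA, B->ABC, C->CA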